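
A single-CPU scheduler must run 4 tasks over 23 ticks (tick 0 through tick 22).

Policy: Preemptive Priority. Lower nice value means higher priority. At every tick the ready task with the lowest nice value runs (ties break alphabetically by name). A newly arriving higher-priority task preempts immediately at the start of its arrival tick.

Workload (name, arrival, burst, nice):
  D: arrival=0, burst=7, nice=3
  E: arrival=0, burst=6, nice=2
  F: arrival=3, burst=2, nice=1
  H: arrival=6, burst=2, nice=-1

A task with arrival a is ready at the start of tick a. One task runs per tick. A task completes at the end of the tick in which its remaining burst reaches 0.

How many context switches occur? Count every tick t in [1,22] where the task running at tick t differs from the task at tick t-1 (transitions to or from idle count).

t=0: ready={D,E} → run E
t=1: ready={D,E} → run E
t=2: ready={D,E} → run E
t=3: ready={D,E,F} → run F
t=4: ready={D,E,F} → run F
t=5: ready={D,E} → run E
t=6: ready={D,E,H} → run H
t=7: ready={D,E,H} → run H
t=8: ready={D,E} → run E
t=9: ready={D,E} → run E
t=10: ready={D} → run D
t=11: ready={D} → run D
t=12: ready={D} → run D
t=13: ready={D} → run D
t=14: ready={D} → run D
t=15: ready={D} → run D
t=16: ready={D} → run D
t=17: (idle)
t=18: (idle)
t=19: (idle)
t=20: (idle)
t=21: (idle)
t=22: (idle)

context switches = 6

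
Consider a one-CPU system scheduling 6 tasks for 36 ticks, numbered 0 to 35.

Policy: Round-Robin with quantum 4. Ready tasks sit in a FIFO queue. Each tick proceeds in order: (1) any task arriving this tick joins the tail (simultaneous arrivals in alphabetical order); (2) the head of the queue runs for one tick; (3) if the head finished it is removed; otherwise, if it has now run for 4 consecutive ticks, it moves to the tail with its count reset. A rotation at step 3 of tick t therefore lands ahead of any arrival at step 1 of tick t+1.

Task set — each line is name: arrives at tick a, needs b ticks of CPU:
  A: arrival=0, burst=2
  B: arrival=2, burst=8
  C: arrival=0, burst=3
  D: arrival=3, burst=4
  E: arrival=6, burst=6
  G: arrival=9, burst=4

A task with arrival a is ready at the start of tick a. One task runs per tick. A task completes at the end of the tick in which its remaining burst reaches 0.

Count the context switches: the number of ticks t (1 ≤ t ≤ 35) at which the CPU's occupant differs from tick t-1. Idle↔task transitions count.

t=0: queue=[A,C] q_used=0 → run A
t=1: queue=[A,C] q_used=1 → run A
t=2: queue=[C,B] q_used=0 → run C
t=3: queue=[C,B,D] q_used=1 → run C
t=4: queue=[C,B,D] q_used=2 → run C
t=5: queue=[B,D] q_used=0 → run B
t=6: queue=[B,D,E] q_used=1 → run B
t=7: queue=[B,D,E] q_used=2 → run B
t=8: queue=[B,D,E] q_used=3 → run B
t=9: queue=[D,E,B,G] q_used=0 → run D
t=10: queue=[D,E,B,G] q_used=1 → run D
t=11: queue=[D,E,B,G] q_used=2 → run D
t=12: queue=[D,E,B,G] q_used=3 → run D
t=13: queue=[E,B,G] q_used=0 → run E
t=14: queue=[E,B,G] q_used=1 → run E
t=15: queue=[E,B,G] q_used=2 → run E
t=16: queue=[E,B,G] q_used=3 → run E
t=17: queue=[B,G,E] q_used=0 → run B
t=18: queue=[B,G,E] q_used=1 → run B
t=19: queue=[B,G,E] q_used=2 → run B
t=20: queue=[B,G,E] q_used=3 → run B
t=21: queue=[G,E] q_used=0 → run G
t=22: queue=[G,E] q_used=1 → run G
t=23: queue=[G,E] q_used=2 → run G
t=24: queue=[G,E] q_used=3 → run G
t=25: queue=[E] q_used=0 → run E
t=26: queue=[E] q_used=1 → run E
t=27: (idle)
t=28: (idle)
t=29: (idle)
t=30: (idle)
t=31: (idle)
t=32: (idle)
t=33: (idle)
t=34: (idle)
t=35: (idle)

context switches = 8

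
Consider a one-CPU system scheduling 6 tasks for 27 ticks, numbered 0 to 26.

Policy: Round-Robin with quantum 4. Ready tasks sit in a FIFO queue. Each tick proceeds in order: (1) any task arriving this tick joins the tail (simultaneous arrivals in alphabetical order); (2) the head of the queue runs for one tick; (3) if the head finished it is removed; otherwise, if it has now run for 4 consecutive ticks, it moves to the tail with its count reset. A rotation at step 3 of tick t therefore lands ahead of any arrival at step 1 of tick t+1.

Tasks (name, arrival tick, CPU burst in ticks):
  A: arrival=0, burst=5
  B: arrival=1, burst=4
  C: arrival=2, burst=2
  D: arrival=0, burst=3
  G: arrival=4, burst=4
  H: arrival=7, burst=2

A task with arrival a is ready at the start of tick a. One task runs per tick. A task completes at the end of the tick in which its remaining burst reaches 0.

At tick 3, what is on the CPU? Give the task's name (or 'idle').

running at tick 3 = A

t=0: queue=[A,D] q_used=0 → run A
t=1: queue=[A,D,B] q_used=1 → run A
t=2: queue=[A,D,B,C] q_used=2 → run A
t=3: queue=[A,D,B,C] q_used=3 → run A
t=4: queue=[D,B,C,A,G] q_used=0 → run D
t=5: queue=[D,B,C,A,G] q_used=1 → run D
t=6: queue=[D,B,C,A,G] q_used=2 → run D
t=7: queue=[B,C,A,G,H] q_used=0 → run B
t=8: queue=[B,C,A,G,H] q_used=1 → run B
t=9: queue=[B,C,A,G,H] q_used=2 → run B
t=10: queue=[B,C,A,G,H] q_used=3 → run B
t=11: queue=[C,A,G,H] q_used=0 → run C
t=12: queue=[C,A,G,H] q_used=1 → run C
t=13: queue=[A,G,H] q_used=0 → run A
t=14: queue=[G,H] q_used=0 → run G
t=15: queue=[G,H] q_used=1 → run G
t=16: queue=[G,H] q_used=2 → run G
t=17: queue=[G,H] q_used=3 → run G
t=18: queue=[H] q_used=0 → run H
t=19: queue=[H] q_used=1 → run H
t=20: (idle)
t=21: (idle)
t=22: (idle)
t=23: (idle)
t=24: (idle)
t=25: (idle)
t=26: (idle)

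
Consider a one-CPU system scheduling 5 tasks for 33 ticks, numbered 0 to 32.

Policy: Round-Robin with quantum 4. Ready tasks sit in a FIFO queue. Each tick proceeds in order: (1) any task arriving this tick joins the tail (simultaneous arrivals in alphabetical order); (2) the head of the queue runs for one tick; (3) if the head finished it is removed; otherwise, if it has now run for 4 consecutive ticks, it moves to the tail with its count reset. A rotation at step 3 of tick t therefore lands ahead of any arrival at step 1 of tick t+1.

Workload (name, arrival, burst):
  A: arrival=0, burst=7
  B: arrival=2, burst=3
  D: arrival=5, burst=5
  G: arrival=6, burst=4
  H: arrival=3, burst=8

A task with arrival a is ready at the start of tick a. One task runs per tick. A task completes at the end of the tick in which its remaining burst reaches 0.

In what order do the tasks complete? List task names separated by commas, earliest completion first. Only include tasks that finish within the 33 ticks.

completion order = B, A, G, H, D

t=0: queue=[A] q_used=0 → run A
t=1: queue=[A] q_used=1 → run A
t=2: queue=[A,B] q_used=2 → run A
t=3: queue=[A,B,H] q_used=3 → run A
t=4: queue=[B,H,A] q_used=0 → run B
t=5: queue=[B,H,A,D] q_used=1 → run B
t=6: queue=[B,H,A,D,G] q_used=2 → run B
t=7: queue=[H,A,D,G] q_used=0 → run H
t=8: queue=[H,A,D,G] q_used=1 → run H
t=9: queue=[H,A,D,G] q_used=2 → run H
t=10: queue=[H,A,D,G] q_used=3 → run H
t=11: queue=[A,D,G,H] q_used=0 → run A
t=12: queue=[A,D,G,H] q_used=1 → run A
t=13: queue=[A,D,G,H] q_used=2 → run A
t=14: queue=[D,G,H] q_used=0 → run D
t=15: queue=[D,G,H] q_used=1 → run D
t=16: queue=[D,G,H] q_used=2 → run D
t=17: queue=[D,G,H] q_used=3 → run D
t=18: queue=[G,H,D] q_used=0 → run G
t=19: queue=[G,H,D] q_used=1 → run G
t=20: queue=[G,H,D] q_used=2 → run G
t=21: queue=[G,H,D] q_used=3 → run G
t=22: queue=[H,D] q_used=0 → run H
t=23: queue=[H,D] q_used=1 → run H
t=24: queue=[H,D] q_used=2 → run H
t=25: queue=[H,D] q_used=3 → run H
t=26: queue=[D] q_used=0 → run D
t=27: (idle)
t=28: (idle)
t=29: (idle)
t=30: (idle)
t=31: (idle)
t=32: (idle)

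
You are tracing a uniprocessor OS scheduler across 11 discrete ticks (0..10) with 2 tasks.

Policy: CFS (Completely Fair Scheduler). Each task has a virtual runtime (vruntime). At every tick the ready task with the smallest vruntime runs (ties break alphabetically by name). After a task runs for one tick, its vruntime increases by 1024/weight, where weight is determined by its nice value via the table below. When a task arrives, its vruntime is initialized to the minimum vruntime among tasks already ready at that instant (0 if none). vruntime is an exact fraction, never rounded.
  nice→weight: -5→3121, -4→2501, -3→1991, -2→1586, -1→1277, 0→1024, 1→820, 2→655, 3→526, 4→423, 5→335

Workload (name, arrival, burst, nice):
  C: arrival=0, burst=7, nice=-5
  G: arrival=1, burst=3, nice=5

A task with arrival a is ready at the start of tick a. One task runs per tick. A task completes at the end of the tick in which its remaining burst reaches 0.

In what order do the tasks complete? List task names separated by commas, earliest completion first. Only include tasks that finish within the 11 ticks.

completion order = C, G

t=0: vr[C=0] → run C
t=1: vr[C=1024/3121 G=1024/3121] → run C
t=2: vr[C=2048/3121 G=1024/3121] → run G
t=3: vr[C=2048/3121 G=3538944/1045535] → run C
t=4: vr[C=3072/3121 G=3538944/1045535] → run C
t=5: vr[C=4096/3121 G=3538944/1045535] → run C
t=6: vr[C=5120/3121 G=3538944/1045535] → run C
t=7: vr[C=6144/3121 G=3538944/1045535] → run C
t=8: vr[G=3538944/1045535] → run G
t=9: vr[G=6734848/1045535] → run G
t=10: (idle)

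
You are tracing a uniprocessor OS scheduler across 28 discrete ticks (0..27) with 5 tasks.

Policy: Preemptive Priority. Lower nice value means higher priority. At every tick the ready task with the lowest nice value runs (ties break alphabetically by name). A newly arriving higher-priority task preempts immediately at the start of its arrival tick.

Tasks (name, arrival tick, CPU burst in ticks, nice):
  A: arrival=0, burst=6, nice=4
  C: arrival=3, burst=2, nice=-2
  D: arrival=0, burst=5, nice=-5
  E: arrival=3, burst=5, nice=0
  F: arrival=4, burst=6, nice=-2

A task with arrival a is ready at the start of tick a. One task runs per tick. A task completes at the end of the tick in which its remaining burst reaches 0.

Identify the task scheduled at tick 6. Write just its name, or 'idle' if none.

t=0: ready={A,D} → run D
t=1: ready={A,D} → run D
t=2: ready={A,D} → run D
t=3: ready={A,C,D,E} → run D
t=4: ready={A,C,D,E,F} → run D
t=5: ready={A,C,E,F} → run C
t=6: ready={A,C,E,F} → run C
t=7: ready={A,E,F} → run F
t=8: ready={A,E,F} → run F
t=9: ready={A,E,F} → run F
t=10: ready={A,E,F} → run F
t=11: ready={A,E,F} → run F
t=12: ready={A,E,F} → run F
t=13: ready={A,E} → run E
t=14: ready={A,E} → run E
t=15: ready={A,E} → run E
t=16: ready={A,E} → run E
t=17: ready={A,E} → run E
t=18: ready={A} → run A
t=19: ready={A} → run A
t=20: ready={A} → run A
t=21: ready={A} → run A
t=22: ready={A} → run A
t=23: ready={A} → run A
t=24: (idle)
t=25: (idle)
t=26: (idle)
t=27: (idle)

running at tick 6 = C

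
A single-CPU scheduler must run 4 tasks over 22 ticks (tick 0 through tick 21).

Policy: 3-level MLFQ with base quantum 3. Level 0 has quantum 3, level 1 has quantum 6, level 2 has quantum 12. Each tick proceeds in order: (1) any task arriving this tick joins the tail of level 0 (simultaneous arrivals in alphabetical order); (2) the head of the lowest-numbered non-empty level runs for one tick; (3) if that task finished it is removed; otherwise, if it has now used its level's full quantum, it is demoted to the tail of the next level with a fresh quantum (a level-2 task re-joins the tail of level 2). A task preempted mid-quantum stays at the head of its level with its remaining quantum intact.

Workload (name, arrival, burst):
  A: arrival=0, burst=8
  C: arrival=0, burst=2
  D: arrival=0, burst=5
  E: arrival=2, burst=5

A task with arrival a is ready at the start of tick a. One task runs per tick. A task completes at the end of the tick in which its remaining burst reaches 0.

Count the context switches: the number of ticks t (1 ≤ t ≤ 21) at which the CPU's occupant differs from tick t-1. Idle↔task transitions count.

t=0: L0/L1/L2 = ACD/-/- → run A
t=1: L0/L1/L2 = ACD/-/- → run A
t=2: L0/L1/L2 = ACDE/-/- → run A
t=3: L0/L1/L2 = CDE/A/- → run C
t=4: L0/L1/L2 = CDE/A/- → run C
t=5: L0/L1/L2 = DE/A/- → run D
t=6: L0/L1/L2 = DE/A/- → run D
t=7: L0/L1/L2 = DE/A/- → run D
t=8: L0/L1/L2 = E/AD/- → run E
t=9: L0/L1/L2 = E/AD/- → run E
t=10: L0/L1/L2 = E/AD/- → run E
t=11: L0/L1/L2 = -/ADE/- → run A
t=12: L0/L1/L2 = -/ADE/- → run A
t=13: L0/L1/L2 = -/ADE/- → run A
t=14: L0/L1/L2 = -/ADE/- → run A
t=15: L0/L1/L2 = -/ADE/- → run A
t=16: L0/L1/L2 = -/DE/- → run D
t=17: L0/L1/L2 = -/DE/- → run D
t=18: L0/L1/L2 = -/E/- → run E
t=19: L0/L1/L2 = -/E/- → run E
t=20: (idle)
t=21: (idle)

context switches = 7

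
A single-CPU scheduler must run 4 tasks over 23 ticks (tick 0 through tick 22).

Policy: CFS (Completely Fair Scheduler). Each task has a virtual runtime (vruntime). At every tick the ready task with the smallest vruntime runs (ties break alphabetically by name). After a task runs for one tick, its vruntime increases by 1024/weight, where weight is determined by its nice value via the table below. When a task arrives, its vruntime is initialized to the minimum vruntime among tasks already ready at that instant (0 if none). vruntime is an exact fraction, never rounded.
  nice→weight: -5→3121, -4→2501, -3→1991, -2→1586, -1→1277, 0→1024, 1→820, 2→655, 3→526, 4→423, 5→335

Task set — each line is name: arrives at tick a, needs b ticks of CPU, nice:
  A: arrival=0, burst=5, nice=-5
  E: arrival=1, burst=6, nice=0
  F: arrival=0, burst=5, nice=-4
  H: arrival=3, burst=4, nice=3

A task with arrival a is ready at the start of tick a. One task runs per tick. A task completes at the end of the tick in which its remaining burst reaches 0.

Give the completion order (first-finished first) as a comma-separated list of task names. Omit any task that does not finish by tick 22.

completion order = A, F, E, H

t=0: vr[A=0 F=0] → run A
t=1: vr[A=1024/3121 E=0 F=0] → run E
t=2: vr[A=1024/3121 E=1 F=0] → run F
t=3: vr[A=1024/3121 E=1 F=1024/2501 H=1024/3121] → run A
t=4: vr[A=2048/3121 E=1 F=1024/2501 H=1024/3121] → run H
t=5: vr[A=2048/3121 E=1 F=1024/2501 H=1867264/820823] → run F
t=6: vr[A=2048/3121 E=1 F=2048/2501 H=1867264/820823] → run A
t=7: vr[A=3072/3121 E=1 F=2048/2501 H=1867264/820823] → run F
t=8: vr[A=3072/3121 E=1 F=3072/2501 H=1867264/820823] → run A
t=9: vr[A=4096/3121 E=1 F=3072/2501 H=1867264/820823] → run E
t=10: vr[A=4096/3121 E=2 F=3072/2501 H=1867264/820823] → run F
t=11: vr[A=4096/3121 E=2 F=4096/2501 H=1867264/820823] → run A
t=12: vr[E=2 F=4096/2501 H=1867264/820823] → run F
t=13: vr[E=2 H=1867264/820823] → run E
t=14: vr[E=3 H=1867264/820823] → run H
t=15: vr[E=3 H=3465216/820823] → run E
t=16: vr[E=4 H=3465216/820823] → run E
t=17: vr[E=5 H=3465216/820823] → run H
t=18: vr[E=5 H=5063168/820823] → run E
t=19: vr[H=5063168/820823] → run H
t=20: (idle)
t=21: (idle)
t=22: (idle)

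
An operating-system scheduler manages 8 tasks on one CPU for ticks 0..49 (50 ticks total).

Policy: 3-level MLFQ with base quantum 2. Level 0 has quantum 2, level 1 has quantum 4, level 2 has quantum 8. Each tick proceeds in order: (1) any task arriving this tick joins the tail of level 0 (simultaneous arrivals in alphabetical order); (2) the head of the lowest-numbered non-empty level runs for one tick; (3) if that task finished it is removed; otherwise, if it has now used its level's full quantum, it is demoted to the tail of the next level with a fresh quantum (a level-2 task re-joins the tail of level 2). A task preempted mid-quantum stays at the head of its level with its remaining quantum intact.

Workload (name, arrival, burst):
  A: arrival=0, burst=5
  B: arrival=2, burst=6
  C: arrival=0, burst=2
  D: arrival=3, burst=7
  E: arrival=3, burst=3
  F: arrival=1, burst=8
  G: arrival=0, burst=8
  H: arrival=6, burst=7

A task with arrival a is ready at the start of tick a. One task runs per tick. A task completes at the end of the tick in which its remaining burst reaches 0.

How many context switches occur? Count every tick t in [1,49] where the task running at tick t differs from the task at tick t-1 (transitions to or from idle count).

t=0: L0/L1/L2 = ACG/-/- → run A
t=1: L0/L1/L2 = ACGF/-/- → run A
t=2: L0/L1/L2 = CGFB/A/- → run C
t=3: L0/L1/L2 = CGFBDE/A/- → run C
t=4: L0/L1/L2 = GFBDE/A/- → run G
t=5: L0/L1/L2 = GFBDE/A/- → run G
t=6: L0/L1/L2 = FBDEH/AG/- → run F
t=7: L0/L1/L2 = FBDEH/AG/- → run F
t=8: L0/L1/L2 = BDEH/AGF/- → run B
t=9: L0/L1/L2 = BDEH/AGF/- → run B
t=10: L0/L1/L2 = DEH/AGFB/- → run D
t=11: L0/L1/L2 = DEH/AGFB/- → run D
t=12: L0/L1/L2 = EH/AGFBD/- → run E
t=13: L0/L1/L2 = EH/AGFBD/- → run E
t=14: L0/L1/L2 = H/AGFBDE/- → run H
t=15: L0/L1/L2 = H/AGFBDE/- → run H
t=16: L0/L1/L2 = -/AGFBDEH/- → run A
t=17: L0/L1/L2 = -/AGFBDEH/- → run A
t=18: L0/L1/L2 = -/AGFBDEH/- → run A
t=19: L0/L1/L2 = -/GFBDEH/- → run G
t=20: L0/L1/L2 = -/GFBDEH/- → run G
t=21: L0/L1/L2 = -/GFBDEH/- → run G
t=22: L0/L1/L2 = -/GFBDEH/- → run G
t=23: L0/L1/L2 = -/FBDEH/G → run F
t=24: L0/L1/L2 = -/FBDEH/G → run F
t=25: L0/L1/L2 = -/FBDEH/G → run F
t=26: L0/L1/L2 = -/FBDEH/G → run F
t=27: L0/L1/L2 = -/BDEH/GF → run B
t=28: L0/L1/L2 = -/BDEH/GF → run B
t=29: L0/L1/L2 = -/BDEH/GF → run B
t=30: L0/L1/L2 = -/BDEH/GF → run B
t=31: L0/L1/L2 = -/DEH/GF → run D
t=32: L0/L1/L2 = -/DEH/GF → run D
t=33: L0/L1/L2 = -/DEH/GF → run D
t=34: L0/L1/L2 = -/DEH/GF → run D
t=35: L0/L1/L2 = -/EH/GFD → run E
t=36: L0/L1/L2 = -/H/GFD → run H
t=37: L0/L1/L2 = -/H/GFD → run H
t=38: L0/L1/L2 = -/H/GFD → run H
t=39: L0/L1/L2 = -/H/GFD → run H
t=40: L0/L1/L2 = -/-/GFDH → run G
t=41: L0/L1/L2 = -/-/GFDH → run G
t=42: L0/L1/L2 = -/-/FDH → run F
t=43: L0/L1/L2 = -/-/FDH → run F
t=44: L0/L1/L2 = -/-/DH → run D
t=45: L0/L1/L2 = -/-/H → run H
t=46: (idle)
t=47: (idle)
t=48: (idle)
t=49: (idle)

context switches = 19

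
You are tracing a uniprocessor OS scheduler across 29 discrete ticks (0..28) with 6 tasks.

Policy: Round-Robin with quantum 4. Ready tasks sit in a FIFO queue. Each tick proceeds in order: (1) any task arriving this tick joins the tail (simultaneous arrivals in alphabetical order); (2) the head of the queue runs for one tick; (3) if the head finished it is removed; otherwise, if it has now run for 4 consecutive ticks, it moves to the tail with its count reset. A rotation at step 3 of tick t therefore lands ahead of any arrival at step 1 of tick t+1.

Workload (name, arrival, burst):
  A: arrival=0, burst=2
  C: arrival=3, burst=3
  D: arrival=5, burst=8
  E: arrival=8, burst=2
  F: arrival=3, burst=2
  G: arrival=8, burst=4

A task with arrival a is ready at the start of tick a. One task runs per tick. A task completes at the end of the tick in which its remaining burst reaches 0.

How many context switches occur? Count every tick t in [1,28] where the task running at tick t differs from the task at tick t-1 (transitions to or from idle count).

t=0: queue=[A] q_used=0 → run A
t=1: queue=[A] q_used=1 → run A
t=2: (idle)
t=3: queue=[C,F] q_used=0 → run C
t=4: queue=[C,F] q_used=1 → run C
t=5: queue=[C,F,D] q_used=2 → run C
t=6: queue=[F,D] q_used=0 → run F
t=7: queue=[F,D] q_used=1 → run F
t=8: queue=[D,E,G] q_used=0 → run D
t=9: queue=[D,E,G] q_used=1 → run D
t=10: queue=[D,E,G] q_used=2 → run D
t=11: queue=[D,E,G] q_used=3 → run D
t=12: queue=[E,G,D] q_used=0 → run E
t=13: queue=[E,G,D] q_used=1 → run E
t=14: queue=[G,D] q_used=0 → run G
t=15: queue=[G,D] q_used=1 → run G
t=16: queue=[G,D] q_used=2 → run G
t=17: queue=[G,D] q_used=3 → run G
t=18: queue=[D] q_used=0 → run D
t=19: queue=[D] q_used=1 → run D
t=20: queue=[D] q_used=2 → run D
t=21: queue=[D] q_used=3 → run D
t=22: (idle)
t=23: (idle)
t=24: (idle)
t=25: (idle)
t=26: (idle)
t=27: (idle)
t=28: (idle)

context switches = 8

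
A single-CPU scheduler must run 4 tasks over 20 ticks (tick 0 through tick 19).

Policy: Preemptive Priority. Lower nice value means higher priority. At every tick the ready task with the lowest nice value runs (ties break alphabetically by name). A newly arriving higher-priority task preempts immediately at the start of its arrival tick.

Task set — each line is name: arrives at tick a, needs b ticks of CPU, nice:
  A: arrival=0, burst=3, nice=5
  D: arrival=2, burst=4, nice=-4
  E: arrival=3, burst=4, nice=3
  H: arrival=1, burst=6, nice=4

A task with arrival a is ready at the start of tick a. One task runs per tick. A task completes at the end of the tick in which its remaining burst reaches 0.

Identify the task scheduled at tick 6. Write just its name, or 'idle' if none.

t=0: ready={A} → run A
t=1: ready={A,H} → run H
t=2: ready={A,D,H} → run D
t=3: ready={A,D,E,H} → run D
t=4: ready={A,D,E,H} → run D
t=5: ready={A,D,E,H} → run D
t=6: ready={A,E,H} → run E
t=7: ready={A,E,H} → run E
t=8: ready={A,E,H} → run E
t=9: ready={A,E,H} → run E
t=10: ready={A,H} → run H
t=11: ready={A,H} → run H
t=12: ready={A,H} → run H
t=13: ready={A,H} → run H
t=14: ready={A,H} → run H
t=15: ready={A} → run A
t=16: ready={A} → run A
t=17: (idle)
t=18: (idle)
t=19: (idle)

running at tick 6 = E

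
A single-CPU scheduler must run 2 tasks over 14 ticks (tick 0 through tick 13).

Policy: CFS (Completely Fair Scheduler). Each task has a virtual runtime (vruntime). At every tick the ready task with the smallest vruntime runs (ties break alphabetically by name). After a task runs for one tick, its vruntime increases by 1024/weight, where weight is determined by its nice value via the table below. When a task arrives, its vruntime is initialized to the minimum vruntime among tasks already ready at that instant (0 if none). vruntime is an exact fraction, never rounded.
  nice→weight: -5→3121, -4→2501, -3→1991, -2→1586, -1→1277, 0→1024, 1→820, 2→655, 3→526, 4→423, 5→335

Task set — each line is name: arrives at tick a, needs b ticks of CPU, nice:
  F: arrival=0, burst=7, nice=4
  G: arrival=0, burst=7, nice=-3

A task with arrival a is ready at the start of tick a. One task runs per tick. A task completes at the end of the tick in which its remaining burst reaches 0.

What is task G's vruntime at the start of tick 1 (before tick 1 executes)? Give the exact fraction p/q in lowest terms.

vruntime(G, start of tick 1) = 0/1

t=0: vr[F=0 G=0] → run F
t=1: vr[F=1024/423 G=0] → run G
t=2: vr[F=1024/423 G=1024/1991] → run G
t=3: vr[F=1024/423 G=2048/1991] → run G
t=4: vr[F=1024/423 G=3072/1991] → run G
t=5: vr[F=1024/423 G=4096/1991] → run G
t=6: vr[F=1024/423 G=5120/1991] → run F
t=7: vr[F=2048/423 G=5120/1991] → run G
t=8: vr[F=2048/423 G=6144/1991] → run G
t=9: vr[F=2048/423] → run F
t=10: vr[F=1024/141] → run F
t=11: vr[F=4096/423] → run F
t=12: vr[F=5120/423] → run F
t=13: vr[F=2048/141] → run F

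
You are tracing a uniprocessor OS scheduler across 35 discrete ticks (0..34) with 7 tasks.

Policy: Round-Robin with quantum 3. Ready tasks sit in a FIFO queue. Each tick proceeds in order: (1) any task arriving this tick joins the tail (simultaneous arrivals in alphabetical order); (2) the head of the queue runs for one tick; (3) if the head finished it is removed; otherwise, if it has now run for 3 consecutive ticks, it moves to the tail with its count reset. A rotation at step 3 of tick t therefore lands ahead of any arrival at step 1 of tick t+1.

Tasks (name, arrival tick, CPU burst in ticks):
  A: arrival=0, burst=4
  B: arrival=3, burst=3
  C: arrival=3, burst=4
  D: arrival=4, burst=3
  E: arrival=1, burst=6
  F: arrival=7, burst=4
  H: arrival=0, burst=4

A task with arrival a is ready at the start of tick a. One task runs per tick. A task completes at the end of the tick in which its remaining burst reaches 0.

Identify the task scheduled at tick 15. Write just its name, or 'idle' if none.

running at tick 15 = C

t=0: queue=[A,H] q_used=0 → run A
t=1: queue=[A,H,E] q_used=1 → run A
t=2: queue=[A,H,E] q_used=2 → run A
t=3: queue=[H,E,A,B,C] q_used=0 → run H
t=4: queue=[H,E,A,B,C,D] q_used=1 → run H
t=5: queue=[H,E,A,B,C,D] q_used=2 → run H
t=6: queue=[E,A,B,C,D,H] q_used=0 → run E
t=7: queue=[E,A,B,C,D,H,F] q_used=1 → run E
t=8: queue=[E,A,B,C,D,H,F] q_used=2 → run E
t=9: queue=[A,B,C,D,H,F,E] q_used=0 → run A
t=10: queue=[B,C,D,H,F,E] q_used=0 → run B
t=11: queue=[B,C,D,H,F,E] q_used=1 → run B
t=12: queue=[B,C,D,H,F,E] q_used=2 → run B
t=13: queue=[C,D,H,F,E] q_used=0 → run C
t=14: queue=[C,D,H,F,E] q_used=1 → run C
t=15: queue=[C,D,H,F,E] q_used=2 → run C
t=16: queue=[D,H,F,E,C] q_used=0 → run D
t=17: queue=[D,H,F,E,C] q_used=1 → run D
t=18: queue=[D,H,F,E,C] q_used=2 → run D
t=19: queue=[H,F,E,C] q_used=0 → run H
t=20: queue=[F,E,C] q_used=0 → run F
t=21: queue=[F,E,C] q_used=1 → run F
t=22: queue=[F,E,C] q_used=2 → run F
t=23: queue=[E,C,F] q_used=0 → run E
t=24: queue=[E,C,F] q_used=1 → run E
t=25: queue=[E,C,F] q_used=2 → run E
t=26: queue=[C,F] q_used=0 → run C
t=27: queue=[F] q_used=0 → run F
t=28: (idle)
t=29: (idle)
t=30: (idle)
t=31: (idle)
t=32: (idle)
t=33: (idle)
t=34: (idle)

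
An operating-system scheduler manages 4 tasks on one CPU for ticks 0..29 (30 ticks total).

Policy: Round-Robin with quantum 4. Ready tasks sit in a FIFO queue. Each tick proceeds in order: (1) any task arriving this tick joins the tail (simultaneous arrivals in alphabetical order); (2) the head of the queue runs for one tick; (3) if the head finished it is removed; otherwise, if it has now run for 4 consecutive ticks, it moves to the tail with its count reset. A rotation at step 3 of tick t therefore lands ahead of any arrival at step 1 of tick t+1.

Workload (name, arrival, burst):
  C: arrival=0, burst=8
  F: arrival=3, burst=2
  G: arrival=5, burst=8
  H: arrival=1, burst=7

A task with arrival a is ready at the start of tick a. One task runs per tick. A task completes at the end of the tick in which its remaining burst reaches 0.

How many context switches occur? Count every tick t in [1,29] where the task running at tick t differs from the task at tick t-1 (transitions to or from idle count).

t=0: queue=[C] q_used=0 → run C
t=1: queue=[C,H] q_used=1 → run C
t=2: queue=[C,H] q_used=2 → run C
t=3: queue=[C,H,F] q_used=3 → run C
t=4: queue=[H,F,C] q_used=0 → run H
t=5: queue=[H,F,C,G] q_used=1 → run H
t=6: queue=[H,F,C,G] q_used=2 → run H
t=7: queue=[H,F,C,G] q_used=3 → run H
t=8: queue=[F,C,G,H] q_used=0 → run F
t=9: queue=[F,C,G,H] q_used=1 → run F
t=10: queue=[C,G,H] q_used=0 → run C
t=11: queue=[C,G,H] q_used=1 → run C
t=12: queue=[C,G,H] q_used=2 → run C
t=13: queue=[C,G,H] q_used=3 → run C
t=14: queue=[G,H] q_used=0 → run G
t=15: queue=[G,H] q_used=1 → run G
t=16: queue=[G,H] q_used=2 → run G
t=17: queue=[G,H] q_used=3 → run G
t=18: queue=[H,G] q_used=0 → run H
t=19: queue=[H,G] q_used=1 → run H
t=20: queue=[H,G] q_used=2 → run H
t=21: queue=[G] q_used=0 → run G
t=22: queue=[G] q_used=1 → run G
t=23: queue=[G] q_used=2 → run G
t=24: queue=[G] q_used=3 → run G
t=25: (idle)
t=26: (idle)
t=27: (idle)
t=28: (idle)
t=29: (idle)

context switches = 7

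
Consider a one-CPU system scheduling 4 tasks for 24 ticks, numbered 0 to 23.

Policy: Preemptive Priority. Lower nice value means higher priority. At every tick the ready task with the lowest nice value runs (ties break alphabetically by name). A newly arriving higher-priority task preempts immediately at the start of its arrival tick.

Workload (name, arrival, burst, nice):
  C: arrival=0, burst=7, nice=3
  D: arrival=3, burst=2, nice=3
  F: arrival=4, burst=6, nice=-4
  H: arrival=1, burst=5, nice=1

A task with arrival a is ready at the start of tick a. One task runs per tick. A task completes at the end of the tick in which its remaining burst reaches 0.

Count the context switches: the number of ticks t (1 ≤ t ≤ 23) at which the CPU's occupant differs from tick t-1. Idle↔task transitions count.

t=0: ready={C} → run C
t=1: ready={C,H} → run H
t=2: ready={C,H} → run H
t=3: ready={C,D,H} → run H
t=4: ready={C,D,F,H} → run F
t=5: ready={C,D,F,H} → run F
t=6: ready={C,D,F,H} → run F
t=7: ready={C,D,F,H} → run F
t=8: ready={C,D,F,H} → run F
t=9: ready={C,D,F,H} → run F
t=10: ready={C,D,H} → run H
t=11: ready={C,D,H} → run H
t=12: ready={C,D} → run C
t=13: ready={C,D} → run C
t=14: ready={C,D} → run C
t=15: ready={C,D} → run C
t=16: ready={C,D} → run C
t=17: ready={C,D} → run C
t=18: ready={D} → run D
t=19: ready={D} → run D
t=20: (idle)
t=21: (idle)
t=22: (idle)
t=23: (idle)

context switches = 6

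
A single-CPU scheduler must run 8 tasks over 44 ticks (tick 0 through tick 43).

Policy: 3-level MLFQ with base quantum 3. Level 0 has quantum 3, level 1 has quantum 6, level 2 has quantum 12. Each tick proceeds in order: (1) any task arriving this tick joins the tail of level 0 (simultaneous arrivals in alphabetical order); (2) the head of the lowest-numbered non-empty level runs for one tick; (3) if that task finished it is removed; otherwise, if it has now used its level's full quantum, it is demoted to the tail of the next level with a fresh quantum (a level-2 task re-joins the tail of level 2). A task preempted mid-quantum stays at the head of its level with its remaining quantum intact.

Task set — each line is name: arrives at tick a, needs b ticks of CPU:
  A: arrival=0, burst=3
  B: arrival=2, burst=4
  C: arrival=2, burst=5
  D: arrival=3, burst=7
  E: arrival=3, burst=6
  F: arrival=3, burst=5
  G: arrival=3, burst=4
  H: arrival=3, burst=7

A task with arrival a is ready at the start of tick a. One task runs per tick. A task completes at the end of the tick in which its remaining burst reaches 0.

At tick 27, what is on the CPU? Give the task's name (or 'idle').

t=0: L0/L1/L2 = A/-/- → run A
t=1: L0/L1/L2 = A/-/- → run A
t=2: L0/L1/L2 = ABC/-/- → run A
t=3: L0/L1/L2 = BCDEFGH/-/- → run B
t=4: L0/L1/L2 = BCDEFGH/-/- → run B
t=5: L0/L1/L2 = BCDEFGH/-/- → run B
t=6: L0/L1/L2 = CDEFGH/B/- → run C
t=7: L0/L1/L2 = CDEFGH/B/- → run C
t=8: L0/L1/L2 = CDEFGH/B/- → run C
t=9: L0/L1/L2 = DEFGH/BC/- → run D
t=10: L0/L1/L2 = DEFGH/BC/- → run D
t=11: L0/L1/L2 = DEFGH/BC/- → run D
t=12: L0/L1/L2 = EFGH/BCD/- → run E
t=13: L0/L1/L2 = EFGH/BCD/- → run E
t=14: L0/L1/L2 = EFGH/BCD/- → run E
t=15: L0/L1/L2 = FGH/BCDE/- → run F
t=16: L0/L1/L2 = FGH/BCDE/- → run F
t=17: L0/L1/L2 = FGH/BCDE/- → run F
t=18: L0/L1/L2 = GH/BCDEF/- → run G
t=19: L0/L1/L2 = GH/BCDEF/- → run G
t=20: L0/L1/L2 = GH/BCDEF/- → run G
t=21: L0/L1/L2 = H/BCDEFG/- → run H
t=22: L0/L1/L2 = H/BCDEFG/- → run H
t=23: L0/L1/L2 = H/BCDEFG/- → run H
t=24: L0/L1/L2 = -/BCDEFGH/- → run B
t=25: L0/L1/L2 = -/CDEFGH/- → run C
t=26: L0/L1/L2 = -/CDEFGH/- → run C
t=27: L0/L1/L2 = -/DEFGH/- → run D
t=28: L0/L1/L2 = -/DEFGH/- → run D
t=29: L0/L1/L2 = -/DEFGH/- → run D
t=30: L0/L1/L2 = -/DEFGH/- → run D
t=31: L0/L1/L2 = -/EFGH/- → run E
t=32: L0/L1/L2 = -/EFGH/- → run E
t=33: L0/L1/L2 = -/EFGH/- → run E
t=34: L0/L1/L2 = -/FGH/- → run F
t=35: L0/L1/L2 = -/FGH/- → run F
t=36: L0/L1/L2 = -/GH/- → run G
t=37: L0/L1/L2 = -/H/- → run H
t=38: L0/L1/L2 = -/H/- → run H
t=39: L0/L1/L2 = -/H/- → run H
t=40: L0/L1/L2 = -/H/- → run H
t=41: (idle)
t=42: (idle)
t=43: (idle)

running at tick 27 = D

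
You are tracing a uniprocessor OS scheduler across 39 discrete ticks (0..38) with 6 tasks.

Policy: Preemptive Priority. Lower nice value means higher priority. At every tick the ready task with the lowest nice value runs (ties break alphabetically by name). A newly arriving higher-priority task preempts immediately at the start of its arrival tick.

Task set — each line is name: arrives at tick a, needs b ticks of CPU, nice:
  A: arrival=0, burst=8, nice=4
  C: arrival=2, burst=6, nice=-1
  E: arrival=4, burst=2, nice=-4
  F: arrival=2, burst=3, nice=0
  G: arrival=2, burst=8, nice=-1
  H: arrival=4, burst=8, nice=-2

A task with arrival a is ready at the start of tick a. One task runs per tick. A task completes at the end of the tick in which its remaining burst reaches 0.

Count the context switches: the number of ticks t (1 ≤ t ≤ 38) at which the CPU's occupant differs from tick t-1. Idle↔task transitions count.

context switches = 8

t=0: ready={A} → run A
t=1: ready={A} → run A
t=2: ready={A,C,F,G} → run C
t=3: ready={A,C,F,G} → run C
t=4: ready={A,C,E,F,G,H} → run E
t=5: ready={A,C,E,F,G,H} → run E
t=6: ready={A,C,F,G,H} → run H
t=7: ready={A,C,F,G,H} → run H
t=8: ready={A,C,F,G,H} → run H
t=9: ready={A,C,F,G,H} → run H
t=10: ready={A,C,F,G,H} → run H
t=11: ready={A,C,F,G,H} → run H
t=12: ready={A,C,F,G,H} → run H
t=13: ready={A,C,F,G,H} → run H
t=14: ready={A,C,F,G} → run C
t=15: ready={A,C,F,G} → run C
t=16: ready={A,C,F,G} → run C
t=17: ready={A,C,F,G} → run C
t=18: ready={A,F,G} → run G
t=19: ready={A,F,G} → run G
t=20: ready={A,F,G} → run G
t=21: ready={A,F,G} → run G
t=22: ready={A,F,G} → run G
t=23: ready={A,F,G} → run G
t=24: ready={A,F,G} → run G
t=25: ready={A,F,G} → run G
t=26: ready={A,F} → run F
t=27: ready={A,F} → run F
t=28: ready={A,F} → run F
t=29: ready={A} → run A
t=30: ready={A} → run A
t=31: ready={A} → run A
t=32: ready={A} → run A
t=33: ready={A} → run A
t=34: ready={A} → run A
t=35: (idle)
t=36: (idle)
t=37: (idle)
t=38: (idle)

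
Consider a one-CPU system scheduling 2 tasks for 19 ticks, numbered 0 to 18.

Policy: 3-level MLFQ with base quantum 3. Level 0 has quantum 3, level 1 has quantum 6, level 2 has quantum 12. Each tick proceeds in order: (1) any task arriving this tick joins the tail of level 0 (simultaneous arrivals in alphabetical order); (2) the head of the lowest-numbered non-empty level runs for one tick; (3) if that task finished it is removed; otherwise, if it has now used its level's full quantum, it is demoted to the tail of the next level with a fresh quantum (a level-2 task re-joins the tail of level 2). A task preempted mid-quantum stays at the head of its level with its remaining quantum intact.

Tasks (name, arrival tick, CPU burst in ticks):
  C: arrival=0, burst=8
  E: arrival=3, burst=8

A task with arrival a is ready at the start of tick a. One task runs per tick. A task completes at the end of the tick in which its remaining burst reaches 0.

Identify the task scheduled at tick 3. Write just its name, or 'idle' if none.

t=0: L0/L1/L2 = C/-/- → run C
t=1: L0/L1/L2 = C/-/- → run C
t=2: L0/L1/L2 = C/-/- → run C
t=3: L0/L1/L2 = E/C/- → run E
t=4: L0/L1/L2 = E/C/- → run E
t=5: L0/L1/L2 = E/C/- → run E
t=6: L0/L1/L2 = -/CE/- → run C
t=7: L0/L1/L2 = -/CE/- → run C
t=8: L0/L1/L2 = -/CE/- → run C
t=9: L0/L1/L2 = -/CE/- → run C
t=10: L0/L1/L2 = -/CE/- → run C
t=11: L0/L1/L2 = -/E/- → run E
t=12: L0/L1/L2 = -/E/- → run E
t=13: L0/L1/L2 = -/E/- → run E
t=14: L0/L1/L2 = -/E/- → run E
t=15: L0/L1/L2 = -/E/- → run E
t=16: (idle)
t=17: (idle)
t=18: (idle)

running at tick 3 = E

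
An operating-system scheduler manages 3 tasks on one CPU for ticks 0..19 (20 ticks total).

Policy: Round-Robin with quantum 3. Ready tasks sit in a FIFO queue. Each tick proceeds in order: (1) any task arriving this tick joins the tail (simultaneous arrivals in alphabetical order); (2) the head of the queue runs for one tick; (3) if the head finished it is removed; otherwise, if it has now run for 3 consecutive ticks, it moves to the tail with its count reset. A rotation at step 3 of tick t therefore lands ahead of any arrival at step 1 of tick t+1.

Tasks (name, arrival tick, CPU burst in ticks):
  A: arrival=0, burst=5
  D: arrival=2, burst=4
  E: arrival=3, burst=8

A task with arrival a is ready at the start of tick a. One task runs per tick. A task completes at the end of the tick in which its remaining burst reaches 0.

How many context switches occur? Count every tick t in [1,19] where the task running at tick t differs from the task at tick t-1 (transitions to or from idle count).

t=0: queue=[A] q_used=0 → run A
t=1: queue=[A] q_used=1 → run A
t=2: queue=[A,D] q_used=2 → run A
t=3: queue=[D,A,E] q_used=0 → run D
t=4: queue=[D,A,E] q_used=1 → run D
t=5: queue=[D,A,E] q_used=2 → run D
t=6: queue=[A,E,D] q_used=0 → run A
t=7: queue=[A,E,D] q_used=1 → run A
t=8: queue=[E,D] q_used=0 → run E
t=9: queue=[E,D] q_used=1 → run E
t=10: queue=[E,D] q_used=2 → run E
t=11: queue=[D,E] q_used=0 → run D
t=12: queue=[E] q_used=0 → run E
t=13: queue=[E] q_used=1 → run E
t=14: queue=[E] q_used=2 → run E
t=15: queue=[E] q_used=0 → run E
t=16: queue=[E] q_used=1 → run E
t=17: (idle)
t=18: (idle)
t=19: (idle)

context switches = 6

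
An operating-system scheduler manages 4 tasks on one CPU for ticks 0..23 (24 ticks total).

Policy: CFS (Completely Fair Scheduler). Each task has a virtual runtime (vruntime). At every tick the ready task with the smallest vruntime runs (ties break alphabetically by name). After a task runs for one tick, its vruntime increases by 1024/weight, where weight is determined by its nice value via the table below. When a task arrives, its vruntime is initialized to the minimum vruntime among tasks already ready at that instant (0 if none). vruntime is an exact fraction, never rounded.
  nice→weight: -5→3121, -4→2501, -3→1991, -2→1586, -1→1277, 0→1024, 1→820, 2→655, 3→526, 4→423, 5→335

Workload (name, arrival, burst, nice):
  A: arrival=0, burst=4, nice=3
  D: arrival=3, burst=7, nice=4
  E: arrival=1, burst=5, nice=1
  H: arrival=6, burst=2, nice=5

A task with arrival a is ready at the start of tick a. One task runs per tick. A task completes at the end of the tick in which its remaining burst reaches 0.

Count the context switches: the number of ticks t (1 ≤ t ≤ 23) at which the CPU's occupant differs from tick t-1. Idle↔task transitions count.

context switches = 13

t=0: vr[A=0] → run A
t=1: vr[A=512/263 E=512/263] → run A
t=2: vr[A=1024/263 E=512/263] → run E
t=3: vr[A=1024/263 D=172288/53915 E=172288/53915] → run D
t=4: vr[A=1024/263 D=128086784/22806045 E=172288/53915] → run E
t=5: vr[A=1024/263 D=128086784/22806045 E=239616/53915] → run A
t=6: vr[A=1536/263 D=128086784/22806045 E=239616/53915 H=239616/53915] → run E
t=7: vr[A=1536/263 D=128086784/22806045 E=306944/53915 H=239616/53915] → run H
t=8: vr[A=1536/263 D=128086784/22806045 E=306944/53915 H=27096064/3612305] → run D
t=9: vr[A=1536/263 D=183295744/22806045 E=306944/53915 H=27096064/3612305] → run E
t=10: vr[A=1536/263 D=183295744/22806045 E=374272/53915 H=27096064/3612305] → run A
t=11: vr[D=183295744/22806045 E=374272/53915 H=27096064/3612305] → run E
t=12: vr[D=183295744/22806045 H=27096064/3612305] → run H
t=13: vr[D=183295744/22806045] → run D
t=14: vr[D=79501568/7602015] → run D
t=15: vr[D=293713664/22806045] → run D
t=16: vr[D=348922624/22806045] → run D
t=17: vr[D=134710528/7602015] → run D
t=18: (idle)
t=19: (idle)
t=20: (idle)
t=21: (idle)
t=22: (idle)
t=23: (idle)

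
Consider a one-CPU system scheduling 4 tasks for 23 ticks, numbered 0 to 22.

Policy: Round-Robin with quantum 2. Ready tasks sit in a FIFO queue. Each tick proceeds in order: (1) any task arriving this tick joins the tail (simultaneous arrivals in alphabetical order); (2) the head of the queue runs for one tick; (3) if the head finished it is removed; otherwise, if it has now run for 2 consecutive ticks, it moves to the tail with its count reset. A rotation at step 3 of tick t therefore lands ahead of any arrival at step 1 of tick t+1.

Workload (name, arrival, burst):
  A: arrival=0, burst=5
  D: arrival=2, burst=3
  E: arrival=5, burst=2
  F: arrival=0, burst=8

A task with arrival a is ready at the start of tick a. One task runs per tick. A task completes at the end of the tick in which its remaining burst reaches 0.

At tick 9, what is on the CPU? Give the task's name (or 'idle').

running at tick 9 = F

t=0: queue=[A,F] q_used=0 → run A
t=1: queue=[A,F] q_used=1 → run A
t=2: queue=[F,A,D] q_used=0 → run F
t=3: queue=[F,A,D] q_used=1 → run F
t=4: queue=[A,D,F] q_used=0 → run A
t=5: queue=[A,D,F,E] q_used=1 → run A
t=6: queue=[D,F,E,A] q_used=0 → run D
t=7: queue=[D,F,E,A] q_used=1 → run D
t=8: queue=[F,E,A,D] q_used=0 → run F
t=9: queue=[F,E,A,D] q_used=1 → run F
t=10: queue=[E,A,D,F] q_used=0 → run E
t=11: queue=[E,A,D,F] q_used=1 → run E
t=12: queue=[A,D,F] q_used=0 → run A
t=13: queue=[D,F] q_used=0 → run D
t=14: queue=[F] q_used=0 → run F
t=15: queue=[F] q_used=1 → run F
t=16: queue=[F] q_used=0 → run F
t=17: queue=[F] q_used=1 → run F
t=18: (idle)
t=19: (idle)
t=20: (idle)
t=21: (idle)
t=22: (idle)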